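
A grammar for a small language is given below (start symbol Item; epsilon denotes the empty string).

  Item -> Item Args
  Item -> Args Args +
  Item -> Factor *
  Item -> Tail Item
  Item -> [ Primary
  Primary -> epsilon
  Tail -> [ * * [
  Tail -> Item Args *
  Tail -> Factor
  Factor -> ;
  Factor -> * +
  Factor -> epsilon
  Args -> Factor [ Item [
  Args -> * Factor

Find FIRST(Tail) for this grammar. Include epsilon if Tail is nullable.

Tail -> [ * * [ contributes {[}.
From Tail -> Item Args *: add FIRST(Item) = { *, ;, [ }.
From Tail -> Factor: add FIRST(Factor) = { *, ;, epsilon } (including epsilon since Factor is nullable).
Union: FIRST(Tail) = { *, ;, [, epsilon }.

{ *, ;, [, epsilon }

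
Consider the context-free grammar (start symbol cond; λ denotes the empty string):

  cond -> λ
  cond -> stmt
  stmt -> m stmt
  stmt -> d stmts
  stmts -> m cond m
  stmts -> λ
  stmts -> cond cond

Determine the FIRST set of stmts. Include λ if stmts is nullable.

{ d, m, λ }

stmts -> m cond m contributes {m}.
stmts -> λ contributes λ.
From stmts -> cond cond: cond, cond nullable, take FIRST(cond) ∪ FIRST(cond) = { d, m }; also λ since the whole RHS is nullable.
Union: FIRST(stmts) = { d, m, λ }.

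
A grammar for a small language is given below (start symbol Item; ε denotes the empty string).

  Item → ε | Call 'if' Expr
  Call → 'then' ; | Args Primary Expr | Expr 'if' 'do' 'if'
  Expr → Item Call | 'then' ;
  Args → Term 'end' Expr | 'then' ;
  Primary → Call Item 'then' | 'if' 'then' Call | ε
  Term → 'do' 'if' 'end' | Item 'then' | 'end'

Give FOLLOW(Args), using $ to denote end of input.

{ 'do', 'end', 'if', 'then' }

In Call → Args Primary Expr: add FIRST(Primary Expr) = { 'do', 'end', 'if', 'then' }.
Union: FOLLOW(Args) = { 'do', 'end', 'if', 'then' }.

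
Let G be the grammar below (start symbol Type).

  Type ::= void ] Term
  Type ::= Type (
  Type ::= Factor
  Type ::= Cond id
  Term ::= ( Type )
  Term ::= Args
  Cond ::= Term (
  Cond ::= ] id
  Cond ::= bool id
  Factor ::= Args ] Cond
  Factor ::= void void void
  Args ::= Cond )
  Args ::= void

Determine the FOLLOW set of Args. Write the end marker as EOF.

{ EOF, (, ), ] }

In Term ::= Args: Args is at the end, add FOLLOW(Term) = { EOF, (, ) }.
In Factor ::= Args ] Cond: add FIRST(] Cond) = { ] }.
Union: FOLLOW(Args) = { EOF, (, ), ] }.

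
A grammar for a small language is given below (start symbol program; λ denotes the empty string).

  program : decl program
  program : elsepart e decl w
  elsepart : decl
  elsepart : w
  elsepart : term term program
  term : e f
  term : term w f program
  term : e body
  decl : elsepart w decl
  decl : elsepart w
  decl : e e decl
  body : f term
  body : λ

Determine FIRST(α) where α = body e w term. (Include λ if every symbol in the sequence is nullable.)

{ e, f }

Add FIRST(body)\{λ} = { f }; body is nullable, continue.
e is a terminal; add {e} and stop.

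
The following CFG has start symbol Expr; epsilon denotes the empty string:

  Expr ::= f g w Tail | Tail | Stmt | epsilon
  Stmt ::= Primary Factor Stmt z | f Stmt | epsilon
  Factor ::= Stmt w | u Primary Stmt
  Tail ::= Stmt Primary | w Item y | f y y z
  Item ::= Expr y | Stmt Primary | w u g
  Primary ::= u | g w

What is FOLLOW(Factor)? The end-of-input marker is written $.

In Stmt ::= Primary Factor Stmt z: add FIRST(Stmt z) = { f, g, u, z }.
Union: FOLLOW(Factor) = { f, g, u, z }.

{ f, g, u, z }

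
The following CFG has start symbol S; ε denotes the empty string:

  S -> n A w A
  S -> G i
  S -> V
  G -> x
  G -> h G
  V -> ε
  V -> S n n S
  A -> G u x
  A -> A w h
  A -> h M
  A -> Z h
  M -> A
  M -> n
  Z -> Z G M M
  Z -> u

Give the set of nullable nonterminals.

Directly nullable (have an ε-production): V.
S -> V with every symbol nullable, so S is nullable.
No other nonterminal has a production whose RHS symbols are all nullable.

{ S, V }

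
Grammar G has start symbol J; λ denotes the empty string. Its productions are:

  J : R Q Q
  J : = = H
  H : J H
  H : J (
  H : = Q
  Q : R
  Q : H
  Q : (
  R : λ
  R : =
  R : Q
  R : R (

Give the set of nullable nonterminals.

Directly nullable (have an λ-production): R.
J : R Q Q with every symbol nullable, so J is nullable.
Q : R with every symbol nullable, so Q is nullable.
No other nonterminal has a production whose RHS symbols are all nullable.

{ J, Q, R }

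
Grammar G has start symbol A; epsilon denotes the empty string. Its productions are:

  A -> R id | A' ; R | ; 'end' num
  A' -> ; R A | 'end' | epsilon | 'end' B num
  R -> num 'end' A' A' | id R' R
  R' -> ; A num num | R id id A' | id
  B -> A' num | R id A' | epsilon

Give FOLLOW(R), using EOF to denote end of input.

{ EOF, 'end', ;, id, num }

In A -> R id: add FIRST(id) = { id }.
In A -> A' ; R: R is at the end, add FOLLOW(A) = { EOF, 'end', ;, id, num }.
In A' -> ; R A: add FIRST(A) = { 'end', ;, id, num }.
In R -> id R' R: R is at the end, add FOLLOW(R) = { EOF, 'end', ;, id, num }.
In R' -> R id id A': add FIRST(id id A') = { id }.
In B -> R id A': add FIRST(id A') = { id }.
Union: FOLLOW(R) = { EOF, 'end', ;, id, num }.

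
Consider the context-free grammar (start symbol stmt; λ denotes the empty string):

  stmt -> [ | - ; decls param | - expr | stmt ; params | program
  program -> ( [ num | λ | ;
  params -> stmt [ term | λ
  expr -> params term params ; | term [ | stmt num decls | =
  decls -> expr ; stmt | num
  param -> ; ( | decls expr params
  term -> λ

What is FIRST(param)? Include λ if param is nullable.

param -> ; ( contributes {;}.
From param -> decls expr params: add FIRST(decls) = { (, -, ;, =, [, num }.
Union: FIRST(param) = { (, -, ;, =, [, num }.

{ (, -, ;, =, [, num }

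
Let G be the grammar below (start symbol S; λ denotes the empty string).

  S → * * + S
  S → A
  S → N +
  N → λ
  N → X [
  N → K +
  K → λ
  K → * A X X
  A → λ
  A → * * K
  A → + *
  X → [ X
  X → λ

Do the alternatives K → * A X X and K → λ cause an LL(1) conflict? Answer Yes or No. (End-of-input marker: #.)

No

FIRST(* A X X) = { * } and FIRST(λ) = { λ }.
The second is nullable but FOLLOW(K) = { #, +, [ } is disjoint from FIRST of the first.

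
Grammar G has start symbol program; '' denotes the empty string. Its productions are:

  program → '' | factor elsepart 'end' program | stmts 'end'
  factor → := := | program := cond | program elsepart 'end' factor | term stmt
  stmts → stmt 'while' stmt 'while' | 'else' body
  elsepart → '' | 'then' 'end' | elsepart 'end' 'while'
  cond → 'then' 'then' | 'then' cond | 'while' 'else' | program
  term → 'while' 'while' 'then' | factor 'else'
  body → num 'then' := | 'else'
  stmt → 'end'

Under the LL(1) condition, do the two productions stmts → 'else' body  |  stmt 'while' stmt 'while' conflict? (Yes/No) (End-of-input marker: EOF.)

FIRST('else' body) = { 'else' } and FIRST(stmt 'while' stmt 'while') = { 'end' }.
The FIRST sets are disjoint and neither alternative is nullable — no conflict.

No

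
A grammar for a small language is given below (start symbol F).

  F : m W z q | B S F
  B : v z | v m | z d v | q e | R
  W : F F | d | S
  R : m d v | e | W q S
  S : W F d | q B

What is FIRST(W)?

From W : F F: add FIRST(F) = { d, e, m, q, v, z }.
W : d contributes {d}.
From W : S: add FIRST(S) = { d, e, m, q, v, z }.
Union: FIRST(W) = { d, e, m, q, v, z }.

{ d, e, m, q, v, z }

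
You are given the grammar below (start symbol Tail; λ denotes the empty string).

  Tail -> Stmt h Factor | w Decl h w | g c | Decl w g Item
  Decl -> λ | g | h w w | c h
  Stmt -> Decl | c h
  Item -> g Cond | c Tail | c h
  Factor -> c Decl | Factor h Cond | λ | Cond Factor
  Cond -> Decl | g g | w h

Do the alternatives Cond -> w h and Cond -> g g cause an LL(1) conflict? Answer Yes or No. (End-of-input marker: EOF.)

FIRST(w h) = { w } and FIRST(g g) = { g }.
The FIRST sets are disjoint and neither alternative is nullable — no conflict.

No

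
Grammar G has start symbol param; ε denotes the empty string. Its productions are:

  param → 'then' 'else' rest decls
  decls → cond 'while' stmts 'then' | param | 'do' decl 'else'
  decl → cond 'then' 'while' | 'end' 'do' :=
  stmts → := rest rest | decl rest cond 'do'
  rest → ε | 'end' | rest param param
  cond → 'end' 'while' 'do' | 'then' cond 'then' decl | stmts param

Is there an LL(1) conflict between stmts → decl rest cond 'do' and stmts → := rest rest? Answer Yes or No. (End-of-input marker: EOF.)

Yes

FIRST(decl rest cond 'do') = { 'end', 'then', := } and FIRST(:= rest rest) = { := }.
Both contain :=, so the two alternatives are not disjoint — LL(1) conflict.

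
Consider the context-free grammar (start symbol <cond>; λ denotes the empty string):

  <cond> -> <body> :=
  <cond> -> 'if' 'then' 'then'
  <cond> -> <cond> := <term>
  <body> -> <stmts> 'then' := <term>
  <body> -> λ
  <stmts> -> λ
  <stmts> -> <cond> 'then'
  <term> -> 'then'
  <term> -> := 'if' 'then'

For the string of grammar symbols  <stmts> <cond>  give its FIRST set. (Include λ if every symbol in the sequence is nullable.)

Add FIRST(<stmts>)\{λ} = { 'if', 'then', := }; <stmts> is nullable, continue.
Add FIRST(<cond>) = { 'if', 'then', := }; <cond> is not nullable, stop.

{ 'if', 'then', := }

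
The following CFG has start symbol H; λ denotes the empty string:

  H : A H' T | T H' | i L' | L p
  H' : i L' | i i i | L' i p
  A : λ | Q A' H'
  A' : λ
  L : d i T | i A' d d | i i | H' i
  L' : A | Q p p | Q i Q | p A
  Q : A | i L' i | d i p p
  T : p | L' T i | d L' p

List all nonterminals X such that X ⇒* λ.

{ A, A', L', Q }

Directly nullable (have an λ-production): A, A'.
Q : A with every symbol nullable, so Q is nullable.
L' : A with every symbol nullable, so L' is nullable.
No other nonterminal has a production whose RHS symbols are all nullable.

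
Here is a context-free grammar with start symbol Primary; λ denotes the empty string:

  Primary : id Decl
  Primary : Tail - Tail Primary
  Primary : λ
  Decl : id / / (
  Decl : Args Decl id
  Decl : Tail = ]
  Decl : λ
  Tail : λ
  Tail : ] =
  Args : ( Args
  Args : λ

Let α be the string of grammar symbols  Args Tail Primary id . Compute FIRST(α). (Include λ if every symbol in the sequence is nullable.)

{ (, -, ], id }

Add FIRST(Args)\{λ} = { ( }; Args is nullable, continue.
Add FIRST(Tail)\{λ} = { ] }; Tail is nullable, continue.
Add FIRST(Primary)\{λ} = { -, ], id }; Primary is nullable, continue.
id is a terminal; add {id} and stop.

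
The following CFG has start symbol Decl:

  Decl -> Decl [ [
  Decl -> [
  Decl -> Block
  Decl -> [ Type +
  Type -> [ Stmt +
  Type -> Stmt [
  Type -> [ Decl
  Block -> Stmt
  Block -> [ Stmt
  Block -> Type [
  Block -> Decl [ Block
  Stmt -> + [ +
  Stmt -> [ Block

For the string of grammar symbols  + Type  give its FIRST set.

{ + }

+ is a terminal; add {+} and stop.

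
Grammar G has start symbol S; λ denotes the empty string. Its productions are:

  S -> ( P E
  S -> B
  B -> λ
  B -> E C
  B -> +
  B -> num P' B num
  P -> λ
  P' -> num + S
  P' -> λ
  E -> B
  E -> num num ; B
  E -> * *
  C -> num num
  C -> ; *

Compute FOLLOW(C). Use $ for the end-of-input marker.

In B -> E C: C is at the end, add FOLLOW(B) = { $, *, +, ;, num }.
Union: FOLLOW(C) = { $, *, +, ;, num }.

{ $, *, +, ;, num }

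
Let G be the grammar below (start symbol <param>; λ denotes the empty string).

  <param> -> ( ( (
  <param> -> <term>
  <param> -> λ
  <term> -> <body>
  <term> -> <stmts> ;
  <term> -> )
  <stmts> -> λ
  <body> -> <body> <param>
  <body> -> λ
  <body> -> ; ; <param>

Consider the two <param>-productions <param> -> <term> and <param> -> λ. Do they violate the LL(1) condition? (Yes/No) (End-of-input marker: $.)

FIRST(<term>) = { (, ), ;, λ } and FIRST(λ) = { λ }.
Both alternatives are nullable, violating the LL(1) condition.

Yes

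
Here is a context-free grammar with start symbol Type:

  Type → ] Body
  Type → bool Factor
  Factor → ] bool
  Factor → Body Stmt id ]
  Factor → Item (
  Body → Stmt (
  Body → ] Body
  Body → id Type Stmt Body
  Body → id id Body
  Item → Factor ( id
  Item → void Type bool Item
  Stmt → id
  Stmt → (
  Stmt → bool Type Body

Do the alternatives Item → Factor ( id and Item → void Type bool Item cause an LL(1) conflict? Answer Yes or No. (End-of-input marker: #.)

Yes

FIRST(Factor ( id) = { (, ], bool, id, void } and FIRST(void Type bool Item) = { void }.
Both contain void, so the two alternatives are not disjoint — LL(1) conflict.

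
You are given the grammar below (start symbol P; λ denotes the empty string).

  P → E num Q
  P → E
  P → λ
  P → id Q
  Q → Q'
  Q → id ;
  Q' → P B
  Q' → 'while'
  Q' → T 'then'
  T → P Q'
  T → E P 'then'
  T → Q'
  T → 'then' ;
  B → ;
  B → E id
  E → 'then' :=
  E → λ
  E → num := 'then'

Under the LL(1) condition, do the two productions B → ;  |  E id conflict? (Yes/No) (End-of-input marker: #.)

FIRST(;) = { ; } and FIRST(E id) = { 'then', id, num }.
The FIRST sets are disjoint and neither alternative is nullable — no conflict.

No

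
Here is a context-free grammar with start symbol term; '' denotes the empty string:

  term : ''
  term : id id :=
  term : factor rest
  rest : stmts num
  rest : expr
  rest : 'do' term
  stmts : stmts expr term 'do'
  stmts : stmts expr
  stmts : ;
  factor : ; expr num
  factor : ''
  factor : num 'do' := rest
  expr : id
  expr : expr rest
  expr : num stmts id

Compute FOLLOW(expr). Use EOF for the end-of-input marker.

In rest : expr: expr is at the end, add FOLLOW(rest) = { EOF, 'do', ;, id, num }.
In stmts : stmts expr term 'do': add FIRST(term 'do') = { 'do', ;, id, num }.
In stmts : stmts expr: expr is at the end, add FOLLOW(stmts) = { id, num }.
In factor : ; expr num: add FIRST(num) = { num }.
In expr : expr rest: add FIRST(rest) = { 'do', ;, id, num }.
Union: FOLLOW(expr) = { EOF, 'do', ;, id, num }.

{ EOF, 'do', ;, id, num }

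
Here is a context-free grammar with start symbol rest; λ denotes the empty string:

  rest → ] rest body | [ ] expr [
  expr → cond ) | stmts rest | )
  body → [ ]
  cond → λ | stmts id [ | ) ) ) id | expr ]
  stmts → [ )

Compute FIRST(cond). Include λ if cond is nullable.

cond → λ contributes λ.
From cond → stmts id [: add FIRST(stmts) = { [ }.
cond → ) ) ) id contributes {)}.
From cond → expr ]: add FIRST(expr) = { ), [ }.
Union: FIRST(cond) = { ), [, λ }.

{ ), [, λ }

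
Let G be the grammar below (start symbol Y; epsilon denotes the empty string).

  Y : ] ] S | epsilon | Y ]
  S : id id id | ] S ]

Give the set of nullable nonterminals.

{ Y }

Directly nullable (have an epsilon-production): Y.
No other nonterminal has a production whose RHS symbols are all nullable.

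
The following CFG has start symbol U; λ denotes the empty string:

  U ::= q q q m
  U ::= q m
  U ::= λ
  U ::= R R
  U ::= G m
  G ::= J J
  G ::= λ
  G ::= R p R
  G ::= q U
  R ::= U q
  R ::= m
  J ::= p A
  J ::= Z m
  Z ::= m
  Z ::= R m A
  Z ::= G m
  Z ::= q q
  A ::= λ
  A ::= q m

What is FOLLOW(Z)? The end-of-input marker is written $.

In J ::= Z m: add FIRST(m) = { m }.
Union: FOLLOW(Z) = { m }.

{ m }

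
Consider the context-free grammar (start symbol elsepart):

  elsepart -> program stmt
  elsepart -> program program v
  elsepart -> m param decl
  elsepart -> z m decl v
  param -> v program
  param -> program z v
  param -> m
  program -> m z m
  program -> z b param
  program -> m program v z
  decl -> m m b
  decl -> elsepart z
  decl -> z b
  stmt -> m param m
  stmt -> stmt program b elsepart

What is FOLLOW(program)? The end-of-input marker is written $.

{ b, m, v, z }

In elsepart -> program stmt: add FIRST(stmt) = { m }.
In elsepart -> program program v: add FIRST(program v) = { m, z }.
In elsepart -> program program v: add FIRST(v) = { v }.
In param -> v program: program is at the end, add FOLLOW(param) = { b, m, v, z }.
In param -> program z v: add FIRST(z v) = { z }.
In program -> m program v z: add FIRST(v z) = { v }.
In stmt -> stmt program b elsepart: add FIRST(b elsepart) = { b }.
Union: FOLLOW(program) = { b, m, v, z }.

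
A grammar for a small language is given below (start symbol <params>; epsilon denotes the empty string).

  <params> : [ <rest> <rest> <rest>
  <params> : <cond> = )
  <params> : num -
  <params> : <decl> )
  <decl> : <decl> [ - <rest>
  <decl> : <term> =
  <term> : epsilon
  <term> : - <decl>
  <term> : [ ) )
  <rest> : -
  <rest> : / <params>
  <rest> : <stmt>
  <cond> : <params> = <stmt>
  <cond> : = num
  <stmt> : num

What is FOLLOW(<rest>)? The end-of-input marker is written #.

In <params> : [ <rest> <rest> <rest>: add FIRST(<rest> <rest>) = { -, /, num }.
In <params> : [ <rest> <rest> <rest>: add FIRST(<rest>) = { -, /, num }.
In <params> : [ <rest> <rest> <rest>: <rest> is at the end, add FOLLOW(<params>) = { #, ), -, /, =, [, num }.
In <decl> : <decl> [ - <rest>: <rest> is at the end, add FOLLOW(<decl>) = { ), =, [ }.
Union: FOLLOW(<rest>) = { #, ), -, /, =, [, num }.

{ #, ), -, /, =, [, num }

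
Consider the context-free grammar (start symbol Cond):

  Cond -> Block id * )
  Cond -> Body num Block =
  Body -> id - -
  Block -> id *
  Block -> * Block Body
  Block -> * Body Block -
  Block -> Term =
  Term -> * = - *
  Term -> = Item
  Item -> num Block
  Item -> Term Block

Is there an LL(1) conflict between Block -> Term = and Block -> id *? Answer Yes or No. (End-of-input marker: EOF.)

FIRST(Term =) = { *, = } and FIRST(id *) = { id }.
The FIRST sets are disjoint and neither alternative is nullable — no conflict.

No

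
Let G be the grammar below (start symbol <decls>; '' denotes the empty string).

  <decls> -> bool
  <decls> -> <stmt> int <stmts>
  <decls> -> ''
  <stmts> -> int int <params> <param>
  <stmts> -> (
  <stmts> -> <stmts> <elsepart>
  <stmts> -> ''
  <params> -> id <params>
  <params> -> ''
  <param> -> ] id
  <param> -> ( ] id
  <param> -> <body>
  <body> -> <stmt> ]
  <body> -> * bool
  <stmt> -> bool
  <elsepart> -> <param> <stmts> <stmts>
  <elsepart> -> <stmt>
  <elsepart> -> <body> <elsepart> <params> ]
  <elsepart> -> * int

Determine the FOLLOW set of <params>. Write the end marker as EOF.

In <stmts> -> int int <params> <param>: add FIRST(<param>) = { (, *, ], bool }.
In <params> -> id <params>: <params> is at the end, add FOLLOW(<params>) = { (, *, ], bool }.
In <elsepart> -> <body> <elsepart> <params> ]: add FIRST(]) = { ] }.
Union: FOLLOW(<params>) = { (, *, ], bool }.

{ (, *, ], bool }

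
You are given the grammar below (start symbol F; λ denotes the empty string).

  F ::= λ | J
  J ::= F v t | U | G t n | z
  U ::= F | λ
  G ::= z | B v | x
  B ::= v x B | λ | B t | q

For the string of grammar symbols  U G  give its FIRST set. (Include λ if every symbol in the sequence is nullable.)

{ q, t, v, x, z }

Add FIRST(U)\{λ} = { q, t, v, x, z }; U is nullable, continue.
Add FIRST(G) = { q, t, v, x, z }; G is not nullable, stop.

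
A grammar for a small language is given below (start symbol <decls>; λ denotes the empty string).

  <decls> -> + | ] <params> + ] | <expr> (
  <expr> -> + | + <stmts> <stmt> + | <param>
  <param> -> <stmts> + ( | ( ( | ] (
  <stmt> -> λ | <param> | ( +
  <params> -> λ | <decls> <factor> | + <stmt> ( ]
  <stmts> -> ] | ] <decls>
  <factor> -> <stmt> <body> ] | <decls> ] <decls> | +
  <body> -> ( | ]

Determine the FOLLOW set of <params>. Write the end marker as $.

In <decls> -> ] <params> + ]: add FIRST(+ ]) = { + }.
Union: FOLLOW(<params>) = { + }.

{ + }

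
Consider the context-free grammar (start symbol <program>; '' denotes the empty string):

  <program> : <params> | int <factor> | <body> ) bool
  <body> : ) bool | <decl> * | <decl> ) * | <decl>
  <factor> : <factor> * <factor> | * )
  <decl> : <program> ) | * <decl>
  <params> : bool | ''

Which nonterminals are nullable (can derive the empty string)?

Directly nullable (have an ''-production): <params>.
<program> : <params> with every symbol nullable, so <program> is nullable.
No other nonterminal has a production whose RHS symbols are all nullable.

{ <params>, <program> }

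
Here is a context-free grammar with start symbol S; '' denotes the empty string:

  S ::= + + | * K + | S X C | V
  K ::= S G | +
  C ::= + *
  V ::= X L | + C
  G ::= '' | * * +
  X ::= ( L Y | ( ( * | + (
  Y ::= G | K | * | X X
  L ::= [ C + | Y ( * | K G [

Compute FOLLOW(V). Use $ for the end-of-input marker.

{ $, (, *, +, [ }

In S ::= V: V is at the end, add FOLLOW(S) = { $, (, *, +, [ }.
Union: FOLLOW(V) = { $, (, *, +, [ }.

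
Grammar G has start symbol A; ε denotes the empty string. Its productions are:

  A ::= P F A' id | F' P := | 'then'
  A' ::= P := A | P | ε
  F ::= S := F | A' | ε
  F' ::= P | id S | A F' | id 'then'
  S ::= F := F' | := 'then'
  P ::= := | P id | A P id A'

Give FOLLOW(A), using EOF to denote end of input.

A is the start symbol, so EOF ∈ FOLLOW(A).
In A' ::= P := A: A is at the end, add FOLLOW(A') = { 'then', :=, id }.
In F' ::= A F': add FIRST(F') = { 'then', :=, id }.
In P ::= A P id A': add FIRST(P id A') = { 'then', :=, id }.
Union: FOLLOW(A) = { EOF, 'then', :=, id }.

{ EOF, 'then', :=, id }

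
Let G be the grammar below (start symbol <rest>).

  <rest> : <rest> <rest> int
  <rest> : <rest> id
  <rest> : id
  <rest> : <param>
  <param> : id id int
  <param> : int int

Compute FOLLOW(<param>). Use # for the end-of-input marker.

In <rest> : <param>: <param> is at the end, add FOLLOW(<rest>) = { #, id, int }.
Union: FOLLOW(<param>) = { #, id, int }.

{ #, id, int }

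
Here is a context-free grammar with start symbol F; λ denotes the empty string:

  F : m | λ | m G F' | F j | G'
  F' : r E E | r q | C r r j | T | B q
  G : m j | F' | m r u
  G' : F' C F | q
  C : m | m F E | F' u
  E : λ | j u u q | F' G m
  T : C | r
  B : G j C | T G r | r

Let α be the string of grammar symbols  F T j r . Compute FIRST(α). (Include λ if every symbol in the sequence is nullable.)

{ j, m, q, r }

Add FIRST(F)\{λ} = { j, m, q, r }; F is nullable, continue.
Add FIRST(T) = { m, r }; T is not nullable, stop.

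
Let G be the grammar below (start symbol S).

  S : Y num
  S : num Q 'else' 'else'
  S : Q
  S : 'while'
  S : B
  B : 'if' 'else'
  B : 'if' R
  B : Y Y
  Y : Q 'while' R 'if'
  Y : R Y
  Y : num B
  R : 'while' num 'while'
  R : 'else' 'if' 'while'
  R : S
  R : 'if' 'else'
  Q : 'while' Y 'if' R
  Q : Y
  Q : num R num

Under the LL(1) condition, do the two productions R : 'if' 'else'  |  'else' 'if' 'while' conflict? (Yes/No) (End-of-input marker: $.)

FIRST('if' 'else') = { 'if' } and FIRST('else' 'if' 'while') = { 'else' }.
The FIRST sets are disjoint and neither alternative is nullable — no conflict.

No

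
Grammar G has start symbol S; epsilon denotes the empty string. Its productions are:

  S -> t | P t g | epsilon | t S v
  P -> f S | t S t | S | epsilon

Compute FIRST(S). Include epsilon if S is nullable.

{ f, t, epsilon }

S -> t contributes {t}.
From S -> P t g: P nullable, take FIRST(P) ∪ {t} = { f, t }.
S -> epsilon contributes epsilon.
S -> t S v contributes {t}.
Union: FIRST(S) = { f, t, epsilon }.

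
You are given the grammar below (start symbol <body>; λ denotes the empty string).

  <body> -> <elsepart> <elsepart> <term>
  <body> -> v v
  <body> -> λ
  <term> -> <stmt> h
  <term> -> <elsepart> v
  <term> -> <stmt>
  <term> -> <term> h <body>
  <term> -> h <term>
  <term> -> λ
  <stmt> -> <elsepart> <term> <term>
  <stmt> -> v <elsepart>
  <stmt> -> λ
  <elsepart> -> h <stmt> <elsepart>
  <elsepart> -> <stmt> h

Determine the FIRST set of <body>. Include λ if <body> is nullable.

From <body> -> <elsepart> <elsepart> <term>: add FIRST(<elsepart>) = { h, v }.
<body> -> v v contributes {v}.
<body> -> λ contributes λ.
Union: FIRST(<body>) = { h, v, λ }.

{ h, v, λ }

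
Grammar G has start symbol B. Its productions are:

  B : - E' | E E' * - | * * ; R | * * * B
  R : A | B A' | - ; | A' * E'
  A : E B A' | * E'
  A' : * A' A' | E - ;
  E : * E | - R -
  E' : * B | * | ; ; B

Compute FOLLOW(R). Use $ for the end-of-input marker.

In B : * * ; R: R is at the end, add FOLLOW(B) = { $, *, - }.
In E : - R -: add FIRST(-) = { - }.
Union: FOLLOW(R) = { $, *, - }.

{ $, *, - }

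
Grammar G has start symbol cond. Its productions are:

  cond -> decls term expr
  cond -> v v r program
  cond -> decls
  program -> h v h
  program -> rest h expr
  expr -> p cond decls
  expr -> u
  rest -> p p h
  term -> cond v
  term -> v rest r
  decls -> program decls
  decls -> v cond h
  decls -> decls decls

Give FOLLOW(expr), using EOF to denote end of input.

In cond -> decls term expr: expr is at the end, add FOLLOW(cond) = { EOF, h, p, v }.
In program -> rest h expr: expr is at the end, add FOLLOW(program) = { EOF, h, p, v }.
Union: FOLLOW(expr) = { EOF, h, p, v }.

{ EOF, h, p, v }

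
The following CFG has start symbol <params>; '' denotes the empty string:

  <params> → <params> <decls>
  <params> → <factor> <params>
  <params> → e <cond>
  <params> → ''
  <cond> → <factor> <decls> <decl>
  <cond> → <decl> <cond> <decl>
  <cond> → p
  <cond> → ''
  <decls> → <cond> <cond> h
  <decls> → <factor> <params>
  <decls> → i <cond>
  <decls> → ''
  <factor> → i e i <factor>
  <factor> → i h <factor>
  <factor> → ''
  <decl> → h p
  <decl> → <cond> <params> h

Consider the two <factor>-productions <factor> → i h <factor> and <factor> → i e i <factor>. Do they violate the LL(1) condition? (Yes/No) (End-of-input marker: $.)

Yes

FIRST(i h <factor>) = { i } and FIRST(i e i <factor>) = { i }.
Both contain i, so the two alternatives are not disjoint — LL(1) conflict.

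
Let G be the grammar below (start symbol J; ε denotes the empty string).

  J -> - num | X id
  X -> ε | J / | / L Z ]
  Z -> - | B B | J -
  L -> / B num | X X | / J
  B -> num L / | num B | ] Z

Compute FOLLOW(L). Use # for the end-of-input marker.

{ -, /, ], id, num }

In X -> / L Z ]: add FIRST(Z ]) = { -, /, ], id, num }.
In B -> num L /: add FIRST(/) = { / }.
Union: FOLLOW(L) = { -, /, ], id, num }.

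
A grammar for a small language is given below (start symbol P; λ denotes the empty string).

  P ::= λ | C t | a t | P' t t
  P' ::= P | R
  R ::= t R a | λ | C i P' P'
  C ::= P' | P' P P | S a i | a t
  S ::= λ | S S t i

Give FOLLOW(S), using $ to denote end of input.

In C ::= S a i: add FIRST(a i) = { a }.
In S ::= S S t i: add FIRST(S t i) = { t }.
In S ::= S S t i: add FIRST(t i) = { t }.
Union: FOLLOW(S) = { a, t }.

{ a, t }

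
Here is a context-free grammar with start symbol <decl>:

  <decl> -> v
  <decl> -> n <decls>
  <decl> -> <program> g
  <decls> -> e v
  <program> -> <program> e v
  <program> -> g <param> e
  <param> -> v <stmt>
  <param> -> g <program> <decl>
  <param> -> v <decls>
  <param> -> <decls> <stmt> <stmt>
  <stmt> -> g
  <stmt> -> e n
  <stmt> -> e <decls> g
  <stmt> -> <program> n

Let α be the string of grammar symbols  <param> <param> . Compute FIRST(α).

Add FIRST(<param>) = { e, g, v }; <param> is not nullable, stop.

{ e, g, v }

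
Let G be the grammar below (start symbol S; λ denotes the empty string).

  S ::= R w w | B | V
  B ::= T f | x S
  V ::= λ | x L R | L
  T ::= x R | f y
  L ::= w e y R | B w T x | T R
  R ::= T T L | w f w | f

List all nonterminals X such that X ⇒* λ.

Directly nullable (have an λ-production): V.
S ::= V with every symbol nullable, so S is nullable.
No other nonterminal has a production whose RHS symbols are all nullable.

{ S, V }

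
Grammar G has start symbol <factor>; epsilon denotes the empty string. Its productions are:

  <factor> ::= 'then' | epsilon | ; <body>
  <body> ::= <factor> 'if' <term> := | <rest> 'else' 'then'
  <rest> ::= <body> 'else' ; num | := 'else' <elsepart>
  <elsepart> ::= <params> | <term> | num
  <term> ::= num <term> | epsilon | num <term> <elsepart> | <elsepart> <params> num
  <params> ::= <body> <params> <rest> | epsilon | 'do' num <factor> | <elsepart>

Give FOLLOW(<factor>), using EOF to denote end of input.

<factor> is the start symbol, so EOF ∈ FOLLOW(<factor>).
In <body> ::= <factor> 'if' <term> :=: add FIRST('if' <term> :=) = { 'if' }.
In <params> ::= 'do' num <factor>: <factor> is at the end, add FOLLOW(<params>) = { 'do', 'else', 'if', 'then', :=, ;, num }.
Union: FOLLOW(<factor>) = { EOF, 'do', 'else', 'if', 'then', :=, ;, num }.

{ EOF, 'do', 'else', 'if', 'then', :=, ;, num }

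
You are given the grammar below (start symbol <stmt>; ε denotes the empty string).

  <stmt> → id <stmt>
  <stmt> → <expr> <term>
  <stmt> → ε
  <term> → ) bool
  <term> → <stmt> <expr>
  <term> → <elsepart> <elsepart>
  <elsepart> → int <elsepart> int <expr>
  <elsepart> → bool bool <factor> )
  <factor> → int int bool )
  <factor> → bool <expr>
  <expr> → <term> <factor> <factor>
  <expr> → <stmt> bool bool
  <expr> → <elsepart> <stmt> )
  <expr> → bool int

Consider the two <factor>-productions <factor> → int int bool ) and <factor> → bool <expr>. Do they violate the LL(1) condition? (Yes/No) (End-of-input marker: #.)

FIRST(int int bool )) = { int } and FIRST(bool <expr>) = { bool }.
The FIRST sets are disjoint and neither alternative is nullable — no conflict.

No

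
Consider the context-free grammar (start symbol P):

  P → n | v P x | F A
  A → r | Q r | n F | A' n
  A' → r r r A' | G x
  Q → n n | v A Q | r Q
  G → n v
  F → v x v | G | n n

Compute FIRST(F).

{ n, v }

F → v x v contributes {v}.
From F → G: add FIRST(G) = { n }.
F → n n contributes {n}.
Union: FIRST(F) = { n, v }.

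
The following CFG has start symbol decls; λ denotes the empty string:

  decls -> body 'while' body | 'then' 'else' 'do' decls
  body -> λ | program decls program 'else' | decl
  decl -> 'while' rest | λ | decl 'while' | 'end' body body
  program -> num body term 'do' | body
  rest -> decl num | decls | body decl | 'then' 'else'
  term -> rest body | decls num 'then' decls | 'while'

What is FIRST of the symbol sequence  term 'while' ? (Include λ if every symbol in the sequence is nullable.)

{ 'end', 'then', 'while', num }

Add FIRST(term)\{λ} = { 'end', 'then', 'while', num }; term is nullable, continue.
'while' is a terminal; add {'while'} and stop.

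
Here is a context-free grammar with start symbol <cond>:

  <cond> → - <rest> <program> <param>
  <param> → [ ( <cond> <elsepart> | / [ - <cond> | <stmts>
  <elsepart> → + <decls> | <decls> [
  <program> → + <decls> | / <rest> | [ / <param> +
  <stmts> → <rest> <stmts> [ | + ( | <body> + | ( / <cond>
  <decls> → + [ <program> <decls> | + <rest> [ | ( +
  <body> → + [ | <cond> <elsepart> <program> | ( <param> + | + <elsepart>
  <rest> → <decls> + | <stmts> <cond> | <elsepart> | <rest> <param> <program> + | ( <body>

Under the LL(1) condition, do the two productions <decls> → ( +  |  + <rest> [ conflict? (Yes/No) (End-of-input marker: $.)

No

FIRST(( +) = { ( } and FIRST(+ <rest> [) = { + }.
The FIRST sets are disjoint and neither alternative is nullable — no conflict.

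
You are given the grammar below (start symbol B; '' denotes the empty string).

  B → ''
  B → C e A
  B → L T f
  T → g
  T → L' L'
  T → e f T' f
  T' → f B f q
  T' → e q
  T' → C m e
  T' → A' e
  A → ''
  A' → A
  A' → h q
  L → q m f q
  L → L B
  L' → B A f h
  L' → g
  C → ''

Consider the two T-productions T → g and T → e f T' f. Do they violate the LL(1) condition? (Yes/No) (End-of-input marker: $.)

No

FIRST(g) = { g } and FIRST(e f T' f) = { e }.
The FIRST sets are disjoint and neither alternative is nullable — no conflict.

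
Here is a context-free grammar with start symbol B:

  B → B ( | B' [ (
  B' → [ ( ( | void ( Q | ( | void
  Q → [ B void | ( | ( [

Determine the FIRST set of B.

{ (, [, void }

From B → B (: add FIRST(B) = { (, [, void }.
From B → B' [ (: add FIRST(B') = { (, [, void }.
Union: FIRST(B) = { (, [, void }.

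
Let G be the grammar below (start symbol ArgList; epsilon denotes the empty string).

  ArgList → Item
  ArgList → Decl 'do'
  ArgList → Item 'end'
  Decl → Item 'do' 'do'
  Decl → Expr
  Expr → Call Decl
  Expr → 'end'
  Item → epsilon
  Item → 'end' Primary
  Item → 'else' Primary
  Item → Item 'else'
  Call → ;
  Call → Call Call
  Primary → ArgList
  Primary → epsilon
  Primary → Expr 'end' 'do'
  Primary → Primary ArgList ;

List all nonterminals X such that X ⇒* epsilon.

Directly nullable (have an epsilon-production): Item, Primary.
ArgList → Item with every symbol nullable, so ArgList is nullable.
No other nonterminal has a production whose RHS symbols are all nullable.

{ ArgList, Item, Primary }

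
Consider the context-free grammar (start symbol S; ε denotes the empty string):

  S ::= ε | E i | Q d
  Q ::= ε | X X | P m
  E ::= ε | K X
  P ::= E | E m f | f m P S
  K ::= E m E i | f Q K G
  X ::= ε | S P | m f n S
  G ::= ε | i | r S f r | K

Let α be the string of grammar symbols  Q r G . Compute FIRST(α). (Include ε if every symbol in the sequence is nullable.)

Add FIRST(Q)\{ε} = { d, f, i, m }; Q is nullable, continue.
r is a terminal; add {r} and stop.

{ d, f, i, m, r }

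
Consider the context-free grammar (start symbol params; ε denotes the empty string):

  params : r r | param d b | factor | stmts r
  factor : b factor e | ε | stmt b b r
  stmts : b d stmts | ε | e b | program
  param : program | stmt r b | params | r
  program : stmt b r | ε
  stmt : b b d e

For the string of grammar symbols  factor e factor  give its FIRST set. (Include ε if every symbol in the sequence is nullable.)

Add FIRST(factor)\{ε} = { b }; factor is nullable, continue.
e is a terminal; add {e} and stop.

{ b, e }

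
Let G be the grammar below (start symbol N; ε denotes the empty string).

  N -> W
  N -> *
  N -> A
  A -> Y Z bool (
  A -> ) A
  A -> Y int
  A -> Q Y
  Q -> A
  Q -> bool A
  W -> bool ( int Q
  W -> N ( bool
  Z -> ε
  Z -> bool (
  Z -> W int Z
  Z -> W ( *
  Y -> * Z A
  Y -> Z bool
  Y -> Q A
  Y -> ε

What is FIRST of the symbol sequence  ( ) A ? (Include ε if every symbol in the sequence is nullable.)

{ ( }

( is a terminal; add {(} and stop.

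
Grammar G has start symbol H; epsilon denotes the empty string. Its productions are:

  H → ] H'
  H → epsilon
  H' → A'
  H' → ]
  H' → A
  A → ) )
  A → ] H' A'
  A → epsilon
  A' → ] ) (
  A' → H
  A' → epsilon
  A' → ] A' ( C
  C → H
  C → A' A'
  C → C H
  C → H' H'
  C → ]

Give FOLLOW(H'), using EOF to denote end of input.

In H → ] H': H' is at the end, add FOLLOW(H) = { EOF, (, ), ] }.
In A → ] H' A': add FIRST(A')\{epsilon} = { ] }.
  Since A' is nullable, also add FOLLOW(A) = { EOF, (, ), ] }.
In C → H' H': add FIRST(H')\{epsilon} = { ), ] }.
  Since H' is nullable, also add FOLLOW(C) = { EOF, (, ), ] }.
In C → H' H': H' is at the end, add FOLLOW(C) = { EOF, (, ), ] }.
Union: FOLLOW(H') = { EOF, (, ), ] }.

{ EOF, (, ), ] }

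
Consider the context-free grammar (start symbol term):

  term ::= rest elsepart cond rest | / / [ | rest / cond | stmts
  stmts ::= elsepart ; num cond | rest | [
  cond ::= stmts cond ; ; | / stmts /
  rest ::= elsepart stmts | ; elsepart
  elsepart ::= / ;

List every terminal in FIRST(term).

{ /, ;, [ }

From term ::= rest elsepart cond rest: add FIRST(rest) = { /, ; }.
term ::= / / [ contributes {/}.
From term ::= rest / cond: add FIRST(rest) = { /, ; }.
From term ::= stmts: add FIRST(stmts) = { /, ;, [ }.
Union: FIRST(term) = { /, ;, [ }.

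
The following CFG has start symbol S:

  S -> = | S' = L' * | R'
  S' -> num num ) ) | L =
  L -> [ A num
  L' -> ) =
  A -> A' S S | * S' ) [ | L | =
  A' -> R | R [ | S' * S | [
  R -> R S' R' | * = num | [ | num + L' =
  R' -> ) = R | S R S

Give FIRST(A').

{ *, [, num }

From A' -> R: add FIRST(R) = { *, [, num }.
From A' -> R [: add FIRST(R) = { *, [, num }.
From A' -> S' * S: add FIRST(S') = { [, num }.
A' -> [ contributes {[}.
Union: FIRST(A') = { *, [, num }.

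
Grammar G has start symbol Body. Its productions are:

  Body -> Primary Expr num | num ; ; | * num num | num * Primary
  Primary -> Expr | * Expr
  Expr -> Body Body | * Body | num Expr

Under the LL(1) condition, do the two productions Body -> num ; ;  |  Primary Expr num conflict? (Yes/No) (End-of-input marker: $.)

Yes

FIRST(num ; ;) = { num } and FIRST(Primary Expr num) = { *, num }.
Both contain num, so the two alternatives are not disjoint — LL(1) conflict.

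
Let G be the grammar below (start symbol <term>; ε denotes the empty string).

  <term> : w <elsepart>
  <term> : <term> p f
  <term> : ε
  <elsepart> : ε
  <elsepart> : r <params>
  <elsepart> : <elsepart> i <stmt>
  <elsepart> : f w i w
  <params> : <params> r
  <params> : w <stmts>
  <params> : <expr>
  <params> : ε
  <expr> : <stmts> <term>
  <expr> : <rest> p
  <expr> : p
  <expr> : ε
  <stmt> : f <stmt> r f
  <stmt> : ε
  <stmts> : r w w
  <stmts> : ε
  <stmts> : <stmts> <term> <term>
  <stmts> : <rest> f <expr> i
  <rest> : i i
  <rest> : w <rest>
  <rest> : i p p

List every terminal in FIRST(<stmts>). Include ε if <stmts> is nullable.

{ i, p, r, w, ε }

<stmts> : r w w contributes {r}.
<stmts> : ε contributes ε.
From <stmts> : <stmts> <term> <term>: <stmts>, <term>, <term> nullable, take FIRST(<stmts>) ∪ FIRST(<term>) ∪ FIRST(<term>) = { i, p, r, w }; also ε since the whole RHS is nullable.
From <stmts> : <rest> f <expr> i: add FIRST(<rest>) = { i, w }.
Union: FIRST(<stmts>) = { i, p, r, w, ε }.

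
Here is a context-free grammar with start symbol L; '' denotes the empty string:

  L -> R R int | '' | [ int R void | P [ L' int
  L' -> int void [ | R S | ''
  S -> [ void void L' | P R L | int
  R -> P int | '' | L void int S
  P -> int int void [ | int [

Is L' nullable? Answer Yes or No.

L' has an ''-production, so L' ⇒ ''.

Yes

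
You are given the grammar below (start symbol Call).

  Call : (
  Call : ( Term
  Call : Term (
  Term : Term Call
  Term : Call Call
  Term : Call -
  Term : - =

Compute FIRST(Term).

{ (, - }

From Term : Term Call: add FIRST(Term) = { (, - }.
From Term : Call Call: add FIRST(Call) = { (, - }.
From Term : Call -: add FIRST(Call) = { (, - }.
Term : - = contributes {-}.
Union: FIRST(Term) = { (, - }.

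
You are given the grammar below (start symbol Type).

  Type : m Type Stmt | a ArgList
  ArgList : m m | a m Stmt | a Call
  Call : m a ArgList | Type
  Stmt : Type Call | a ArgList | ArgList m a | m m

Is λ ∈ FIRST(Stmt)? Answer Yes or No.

No

No nonterminal in this grammar is nullable.
No production of Stmt has an RHS whose symbols are all nullable, so Stmt is not nullable.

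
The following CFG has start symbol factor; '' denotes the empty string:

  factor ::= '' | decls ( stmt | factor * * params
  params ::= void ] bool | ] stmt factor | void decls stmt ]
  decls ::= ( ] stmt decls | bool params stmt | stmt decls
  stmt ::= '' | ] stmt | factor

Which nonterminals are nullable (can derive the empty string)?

{ factor, stmt }

Directly nullable (have an ''-production): factor, stmt.
No other nonterminal has a production whose RHS symbols are all nullable.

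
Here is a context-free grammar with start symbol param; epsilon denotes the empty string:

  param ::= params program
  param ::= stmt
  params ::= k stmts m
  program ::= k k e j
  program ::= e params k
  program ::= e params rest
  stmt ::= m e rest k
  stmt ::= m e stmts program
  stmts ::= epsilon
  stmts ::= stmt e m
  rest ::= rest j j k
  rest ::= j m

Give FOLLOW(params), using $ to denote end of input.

In param ::= params program: add FIRST(program) = { e, k }.
In program ::= e params k: add FIRST(k) = { k }.
In program ::= e params rest: add FIRST(rest) = { j }.
Union: FOLLOW(params) = { e, j, k }.

{ e, j, k }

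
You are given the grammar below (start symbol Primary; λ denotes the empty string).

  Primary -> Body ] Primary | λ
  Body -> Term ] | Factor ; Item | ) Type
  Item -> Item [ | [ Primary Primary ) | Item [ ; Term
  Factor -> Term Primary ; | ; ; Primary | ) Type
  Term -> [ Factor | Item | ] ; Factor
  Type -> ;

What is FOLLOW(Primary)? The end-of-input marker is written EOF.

Primary is the start symbol, so EOF ∈ FOLLOW(Primary).
In Primary -> Body ] Primary: Primary is at the end, add FOLLOW(Primary) = { EOF, ), ;, [, ] }.
In Item -> [ Primary Primary ): add FIRST(Primary )) = { ), ;, [, ] }.
In Item -> [ Primary Primary ): add FIRST()) = { ) }.
In Factor -> Term Primary ;: add FIRST(;) = { ; }.
In Factor -> ; ; Primary: Primary is at the end, add FOLLOW(Factor) = { ), ;, [, ] }.
Union: FOLLOW(Primary) = { EOF, ), ;, [, ] }.

{ EOF, ), ;, [, ] }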